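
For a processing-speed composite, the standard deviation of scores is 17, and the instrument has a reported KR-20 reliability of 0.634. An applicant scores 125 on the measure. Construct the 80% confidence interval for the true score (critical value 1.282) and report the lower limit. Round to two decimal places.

SEM = 17.00000 * √(1 − 0.63400) = 17.00000 * √0.36600 ≈ 17.00000 * 0.60498 ≈ 10.28465
1.282 * SEM ≈ 13.18492
Lower limit = 125 − 13.18492 ≈ 111.81508

111.82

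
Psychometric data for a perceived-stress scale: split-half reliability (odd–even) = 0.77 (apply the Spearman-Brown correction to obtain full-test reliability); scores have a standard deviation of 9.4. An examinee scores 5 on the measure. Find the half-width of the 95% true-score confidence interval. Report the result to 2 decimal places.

6.64

Full-length reliability (Spearman-Brown) = 2(0.77)/(1+0.77) ≈ 0.8701
The standard error of measurement is 9.4000*√(1 − 0.8701) ≈ 9.4000*0.3605 ≈ 3.3885.
1.96 * SEM ≈ 6.6414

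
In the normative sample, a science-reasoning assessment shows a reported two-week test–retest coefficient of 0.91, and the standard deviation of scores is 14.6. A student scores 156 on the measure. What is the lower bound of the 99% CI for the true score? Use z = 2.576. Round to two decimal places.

144.72

SEM = 14.6000 × √(1 − 0.9100) = 14.6000 × √0.0900 ≈ 14.6000 × 0.3000 ≈ 4.3800
2.576 × SEM ≈ 11.2829
Lower limit = 156 − 11.2829 ≈ 144.7171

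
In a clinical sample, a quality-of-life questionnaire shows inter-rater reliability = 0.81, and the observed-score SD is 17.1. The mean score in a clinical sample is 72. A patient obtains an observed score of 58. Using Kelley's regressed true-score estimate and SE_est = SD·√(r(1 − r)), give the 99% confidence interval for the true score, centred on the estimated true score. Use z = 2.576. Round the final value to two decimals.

[43.38, 77.94]

T̂ = 0.8100(58) + 0.1900(72) ≈ 60.6600
SE_est = 17.1000*√(0.8100*0.1900) ≈ 6.7083
CI = 60.6600 ± 2.576 * 6.7083 → [43.3793, 77.9407]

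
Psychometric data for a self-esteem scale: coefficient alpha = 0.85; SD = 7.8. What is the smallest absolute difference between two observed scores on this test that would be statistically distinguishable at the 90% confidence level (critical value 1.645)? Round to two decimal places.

SEM = 7.80000×√(1 − 0.85000) ≃ 3.02093
SE_diff = SEM × √2 ≃ 3.02093 × 1.41421 ≃ 4.27224
Minimum reliable difference = 1.645 × SE_diff ≃ 1.645 × 4.27224 ≃ 7.02783

7.03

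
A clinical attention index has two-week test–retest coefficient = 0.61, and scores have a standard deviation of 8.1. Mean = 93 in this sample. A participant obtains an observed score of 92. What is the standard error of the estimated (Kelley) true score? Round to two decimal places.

SE_est = 8.10000·√[r(1 − r)] ≈ 3.95077

3.95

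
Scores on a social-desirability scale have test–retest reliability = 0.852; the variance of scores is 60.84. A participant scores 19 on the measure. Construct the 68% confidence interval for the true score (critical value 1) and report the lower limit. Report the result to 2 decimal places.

SD = √60.84 ≃ 7.8000
SEM = 7.8000*√(1 − 0.8520) ≃ 3.0007
Margin = 1 * 3.0007 ≃ 3.0007
Lower limit = 19 − 3.0007 ≃ 15.9993

16.00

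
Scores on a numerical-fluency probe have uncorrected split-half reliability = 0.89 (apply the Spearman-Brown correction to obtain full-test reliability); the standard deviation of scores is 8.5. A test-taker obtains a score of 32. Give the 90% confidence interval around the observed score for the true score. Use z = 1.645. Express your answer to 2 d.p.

r_full = 2·0.89 / (1 + 0.89) ≈ 0.9418
The standard error of measurement is 8.5000×√(1 − 0.9418) ≈ 8.5000×0.2412 ≈ 2.0506.
Margin = 1.645 × 2.0506 ≈ 3.3733
Interval: (28.6267, 35.3733)

[28.63, 35.37]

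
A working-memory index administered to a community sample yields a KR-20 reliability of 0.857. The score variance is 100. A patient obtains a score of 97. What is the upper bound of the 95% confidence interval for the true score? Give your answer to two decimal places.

σ = 100^(1/2) = 10.00000
SEM = 10.00000 · √(1 − 0.85700) = 10.00000 · √0.14300 ≈ 10.00000 · 0.37815 ≈ 3.78153
1.96 · SEM ≈ 7.41181
Upper limit = 97 + 7.41181 ≈ 104.41181

104.41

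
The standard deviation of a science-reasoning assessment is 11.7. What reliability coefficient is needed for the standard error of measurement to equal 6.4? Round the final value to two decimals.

0.70

r = 1 − (6.400/11.7)² ≈ 1 − 0.299 ≈ 0.701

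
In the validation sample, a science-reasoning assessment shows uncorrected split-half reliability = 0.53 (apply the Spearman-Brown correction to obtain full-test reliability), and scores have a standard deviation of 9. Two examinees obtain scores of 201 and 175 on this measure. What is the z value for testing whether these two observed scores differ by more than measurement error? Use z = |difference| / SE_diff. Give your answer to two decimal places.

3.69

r_full = 2·0.53 / (1 + 0.53) ≃ 0.693
The standard error of measurement is 9.000*√(1 − 0.693) ≃ 9.000*0.554 ≃ 4.988.
SE_diff = √2 * SEM ≃ 7.054
z = |201 − 175| / 7.054 = 26 / 7.054 ≃ 3.686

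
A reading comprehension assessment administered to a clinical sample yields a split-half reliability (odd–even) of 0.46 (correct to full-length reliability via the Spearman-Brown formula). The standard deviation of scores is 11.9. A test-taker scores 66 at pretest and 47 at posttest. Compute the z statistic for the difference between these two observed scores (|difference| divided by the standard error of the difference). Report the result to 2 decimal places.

r_full = 2·0.46 / (1 + 0.46) ≃ 0.6301
The standard error of measurement is 11.9000×√(1 − 0.6301) ≃ 11.9000×0.6082 ≃ 7.2371.
SE_diff = SEM × √2 ≃ 7.2371 × 1.4142 ≃ 10.2349
z = |66 − 47| / 10.2349 = 19 / 10.2349 ≃ 1.8564

1.86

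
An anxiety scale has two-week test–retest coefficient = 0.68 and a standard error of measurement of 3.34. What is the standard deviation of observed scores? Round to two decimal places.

5.90

SD = 3.34 / √(1 − 0.68) ≃ 5.904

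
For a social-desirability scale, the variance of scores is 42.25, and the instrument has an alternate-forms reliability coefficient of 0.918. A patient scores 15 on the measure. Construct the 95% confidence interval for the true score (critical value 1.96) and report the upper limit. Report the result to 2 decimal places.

SD = √42.25 = 6.50000
The standard error of measurement is 6.50000×√(1 − 0.91800) ≈ 6.50000×0.28636 ≈ 1.86132.
1.96 × SEM ≈ 3.64818
Upper limit = 15 + 3.64818 ≈ 18.64818

18.65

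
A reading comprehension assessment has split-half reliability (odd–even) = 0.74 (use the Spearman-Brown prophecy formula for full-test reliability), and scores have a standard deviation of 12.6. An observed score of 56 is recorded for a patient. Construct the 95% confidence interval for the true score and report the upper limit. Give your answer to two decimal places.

Full-length reliability (Spearman-Brown) = 2(0.74)/(1+0.74) ≈ 0.8506
SEM = 12.6000*√(1 − 0.8506) ≈ 4.8706
1.96 * SEM ≈ 9.5464
Upper bound: 56 + 9.5464 = 65.5464

65.55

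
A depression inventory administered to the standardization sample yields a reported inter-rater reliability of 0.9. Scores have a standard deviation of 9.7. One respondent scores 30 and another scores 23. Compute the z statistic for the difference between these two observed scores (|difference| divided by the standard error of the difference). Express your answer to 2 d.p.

The standard error of measurement is 9.7000×√(1 − 0.9000) ≃ 9.7000×0.3162 ≃ 3.0674.
SE_diff = SEM × √2 ≃ 3.0674 × 1.4142 ≃ 4.3380
z = |30 − 23| / 4.3380 = 7 / 4.3380 ≃ 1.6137

1.61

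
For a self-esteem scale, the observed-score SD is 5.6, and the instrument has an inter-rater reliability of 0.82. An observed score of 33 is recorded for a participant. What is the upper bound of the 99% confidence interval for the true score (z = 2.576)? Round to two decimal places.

SEM = 5.6000×√(1 − 0.8200) ≃ 2.3759
Margin = 2.576 × 2.3759 ≃ 6.1203
Upper bound: 33 + 6.1203 = 39.1203

39.12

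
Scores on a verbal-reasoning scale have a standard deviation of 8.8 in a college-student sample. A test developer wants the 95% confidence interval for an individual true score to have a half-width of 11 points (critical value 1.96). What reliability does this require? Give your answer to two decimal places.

0.59

Required SEM = 11 / 1.96 ≈ 5.61224
Required reliability = 1 − (SEM/SD)² = 1 − 0.40673 ≈ 0.59327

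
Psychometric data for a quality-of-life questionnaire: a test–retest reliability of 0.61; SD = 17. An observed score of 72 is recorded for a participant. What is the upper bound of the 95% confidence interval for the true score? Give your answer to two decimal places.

The standard error of measurement is 17.000×√(1 − 0.610) ≈ 17.000×0.624 ≈ 10.616.
Half-width = 1.96×10.616 ≈ 20.808
Upper bound: 72 + 20.808 = 92.808

92.81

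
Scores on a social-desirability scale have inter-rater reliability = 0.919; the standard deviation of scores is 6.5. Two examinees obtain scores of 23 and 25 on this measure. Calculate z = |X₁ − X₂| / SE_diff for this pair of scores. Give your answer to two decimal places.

SEM = 6.5000 · √(1 − 0.9190) = 6.5000 · √0.0810 ≈ 6.5000 · 0.2846 ≈ 1.8499
Standard error of the difference = 1.8499·√2 ≈ 2.6162
z = |23 − 25| / 2.6162 = 2 / 2.6162 ≈ 0.7645

0.76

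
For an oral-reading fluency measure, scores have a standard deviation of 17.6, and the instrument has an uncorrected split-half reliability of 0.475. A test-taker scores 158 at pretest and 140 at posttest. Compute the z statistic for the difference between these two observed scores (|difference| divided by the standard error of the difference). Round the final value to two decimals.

Full-length reliability (Spearman-Brown) = 2(0.475)/(1+0.475) ≈ 0.644
SEM = 17.600*√(1 − 0.644) ≈ 10.500
SE_diff = √2 * SEM ≈ 14.849
z = 18 / 14.849 ≈ 1.212

1.21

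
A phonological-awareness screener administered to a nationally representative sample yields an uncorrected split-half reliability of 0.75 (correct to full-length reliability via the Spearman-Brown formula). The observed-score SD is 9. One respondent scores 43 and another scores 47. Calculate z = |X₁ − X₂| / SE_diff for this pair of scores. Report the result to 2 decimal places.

Full-length reliability (Spearman-Brown) = 2(0.75)/(1+0.75) ≃ 0.8571
The standard error of measurement is 9.0000×√(1 − 0.8571) ≃ 9.0000×0.3780 ≃ 3.4017.
SE_diff = SEM × √2 ≃ 3.4017 × 1.4142 ≃ 4.8107
z = |43 − 47| / 4.8107 = 4 / 4.8107 ≃ 0.8315

0.83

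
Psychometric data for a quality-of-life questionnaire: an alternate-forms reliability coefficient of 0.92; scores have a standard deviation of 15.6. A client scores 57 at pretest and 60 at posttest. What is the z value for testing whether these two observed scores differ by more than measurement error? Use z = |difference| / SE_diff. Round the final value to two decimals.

0.48

The standard error of measurement is 15.6000·√(1 − 0.9200) ≈ 15.6000·0.2828 ≈ 4.4123.
Standard error of the difference = 4.4123·√2 ≈ 6.2400
z = 3 / 6.2400 ≈ 0.4808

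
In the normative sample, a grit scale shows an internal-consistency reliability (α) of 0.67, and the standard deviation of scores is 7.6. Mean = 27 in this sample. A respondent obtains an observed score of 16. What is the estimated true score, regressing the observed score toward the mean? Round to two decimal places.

T̂ = r·X + (1 − r)·M = 0.6700·16 + 0.3300·27 = 10.7200 + 8.9100 ≈ 19.6300

19.63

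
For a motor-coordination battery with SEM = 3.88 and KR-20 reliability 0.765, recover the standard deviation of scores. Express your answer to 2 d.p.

8.00

SD = 3.88 / √(1 − 0.765) ≃ 8.0038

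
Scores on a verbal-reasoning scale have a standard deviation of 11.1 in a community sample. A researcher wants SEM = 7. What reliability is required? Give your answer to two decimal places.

0.60

r = 1 − (7.000/11.1)² ≈ 1 − 0.398 ≈ 0.602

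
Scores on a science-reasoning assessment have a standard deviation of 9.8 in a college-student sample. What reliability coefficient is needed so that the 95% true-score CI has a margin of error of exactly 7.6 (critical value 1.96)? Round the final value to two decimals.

0.84

SEM needed = half-width / z = 7.6/1.96 ≃ 3.87755
r = 1 − (SEM / SD)² = 1 − (3.87755 / 9.8)² ≃ 1 − 0.15655 ≃ 0.84345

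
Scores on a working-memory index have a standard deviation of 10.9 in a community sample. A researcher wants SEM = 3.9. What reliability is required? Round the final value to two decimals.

r = 1 − (3.900/10.9)² ≈ 1 − 0.128 ≈ 0.872

0.87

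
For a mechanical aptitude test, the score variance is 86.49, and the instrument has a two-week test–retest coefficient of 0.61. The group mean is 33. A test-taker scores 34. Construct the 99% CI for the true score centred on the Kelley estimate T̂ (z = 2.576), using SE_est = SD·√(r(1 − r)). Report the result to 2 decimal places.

[21.93, 45.29]

σ = 86.49^(1/2) = 9.3000
Estimated true score = 0.6100×34 + (1 − 0.6100)×33 ≈ 33.6100
SE_est = SD × √(r(1 − r)) = 9.3000 × √0.2379 ≈ 9.3000 × 0.4877 ≈ 4.5361
CI = 33.6100 ± 2.576 × 4.5361 → [21.9251, 45.2949]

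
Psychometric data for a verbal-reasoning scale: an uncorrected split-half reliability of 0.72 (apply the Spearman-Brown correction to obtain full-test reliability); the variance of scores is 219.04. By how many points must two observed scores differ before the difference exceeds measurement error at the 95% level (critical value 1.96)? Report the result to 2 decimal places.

16.55

SD = √219.04 = 14.800
r_full = 2·0.72 / (1 + 0.72) ≈ 0.837
SEM = 14.800*√(1 − 0.837) ≈ 5.971
SE_diff = √2 * SEM ≈ 8.445
Minimum reliable difference = 1.96 * SE_diff ≈ 1.96 * 8.445 ≈ 16.552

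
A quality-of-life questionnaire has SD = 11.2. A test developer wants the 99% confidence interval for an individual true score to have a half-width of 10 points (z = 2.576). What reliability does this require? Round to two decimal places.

0.88

Required SEM = 10 / 2.576 ≈ 3.882
r = 1 − (SEM / SD)² = 1 − (3.882 / 11.2)² ≈ 1 − 0.120 ≈ 0.880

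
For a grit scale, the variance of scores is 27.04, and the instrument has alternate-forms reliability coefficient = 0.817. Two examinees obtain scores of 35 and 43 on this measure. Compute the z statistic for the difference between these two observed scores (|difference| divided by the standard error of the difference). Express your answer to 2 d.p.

σ = 27.04^(1/2) = 5.200
SEM = 5.200*√(1 − 0.817) ≃ 2.224
SE_diff = SEM * √2 ≃ 2.224 * 1.414 ≃ 3.146
z = 8 / 3.146 ≃ 2.543

2.54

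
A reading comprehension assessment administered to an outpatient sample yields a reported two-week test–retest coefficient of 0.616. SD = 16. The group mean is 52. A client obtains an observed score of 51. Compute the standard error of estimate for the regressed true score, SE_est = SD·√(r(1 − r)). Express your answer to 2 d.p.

7.78

SE_est = SD * √(r(1 − r)) = 16.000 * √0.237 ≈ 16.000 * 0.486 ≈ 7.782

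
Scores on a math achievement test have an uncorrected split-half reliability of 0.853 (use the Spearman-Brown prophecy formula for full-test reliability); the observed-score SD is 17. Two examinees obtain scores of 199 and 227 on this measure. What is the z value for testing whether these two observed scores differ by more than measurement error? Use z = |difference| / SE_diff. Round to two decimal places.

Spearman-Brown: r = 2(0.853) / (1 + 0.853) = 1.70600 / 1.85300 ≈ 0.92067
The standard error of measurement is 17.00000×√(1 − 0.92067) ≈ 17.00000×0.28166 ≈ 4.78817.
Standard error of the difference = 4.78817·√2 ≈ 6.77150
z = 28 / 6.77150 ≈ 4.13498

4.13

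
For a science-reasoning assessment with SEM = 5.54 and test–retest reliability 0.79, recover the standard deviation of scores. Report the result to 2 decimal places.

12.09

SD = SEM / √(1 − r) = 5.54 / √0.2100 ≃ 5.54 / 0.4583 ≃ 12.0893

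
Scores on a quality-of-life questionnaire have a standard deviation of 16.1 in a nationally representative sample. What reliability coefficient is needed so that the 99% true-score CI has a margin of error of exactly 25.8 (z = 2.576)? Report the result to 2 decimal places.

Required SEM = 25.8 / 2.576 ≈ 10.016
Required reliability = 1 − (SEM/SD)² = 1 − 0.387 ≈ 0.613

0.61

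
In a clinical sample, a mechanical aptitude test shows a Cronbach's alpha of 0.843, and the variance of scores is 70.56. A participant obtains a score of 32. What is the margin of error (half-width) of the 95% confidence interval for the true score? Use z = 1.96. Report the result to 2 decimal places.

6.52

SD = √70.56 = 8.400
SEM = 8.400*√(1 − 0.843) ≈ 3.328
Margin = 1.96 * 3.328 ≈ 6.524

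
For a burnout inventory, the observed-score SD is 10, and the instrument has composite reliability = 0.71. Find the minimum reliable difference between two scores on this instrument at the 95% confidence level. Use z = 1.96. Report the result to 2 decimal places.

14.93

SEM = 10.0000 · √(1 − 0.7100) = 10.0000 · √0.2900 ≈ 10.0000 · 0.5385 ≈ 5.3852
SE_diff = √2 · SEM ≈ 7.6158
Minimum reliable difference = 1.96 · SE_diff ≈ 1.96 · 7.6158 ≈ 14.9269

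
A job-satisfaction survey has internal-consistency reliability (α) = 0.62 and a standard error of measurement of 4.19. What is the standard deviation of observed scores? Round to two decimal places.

6.80

SD = SEM / √(1 − r) = 4.19 / √0.38000 ≃ 4.19 / 0.61644 ≃ 6.79708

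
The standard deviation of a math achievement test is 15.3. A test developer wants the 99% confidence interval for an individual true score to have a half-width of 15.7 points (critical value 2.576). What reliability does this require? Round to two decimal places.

SEM needed = half-width / z = 15.7/2.576 ≈ 6.09472
Required reliability = 1 − (SEM/SD)² = 1 − 0.15868 ≈ 0.84132

0.84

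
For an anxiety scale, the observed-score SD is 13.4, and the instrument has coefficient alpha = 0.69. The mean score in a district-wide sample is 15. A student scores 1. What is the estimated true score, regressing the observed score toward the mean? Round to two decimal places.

T̂ = 0.69000(1) + 0.31000(15) ≈ 5.34000

5.34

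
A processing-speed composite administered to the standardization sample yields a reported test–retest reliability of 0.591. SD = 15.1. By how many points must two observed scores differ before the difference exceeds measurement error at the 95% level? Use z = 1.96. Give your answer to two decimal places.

26.77

The standard error of measurement is 15.10000*√(1 − 0.59100) ≃ 15.10000*0.63953 ≃ 9.65692.
SE_diff = SEM * √2 ≃ 9.65692 * 1.41421 ≃ 13.65695
Smallest detectable difference = 1.96*13.65695 ≃ 26.76761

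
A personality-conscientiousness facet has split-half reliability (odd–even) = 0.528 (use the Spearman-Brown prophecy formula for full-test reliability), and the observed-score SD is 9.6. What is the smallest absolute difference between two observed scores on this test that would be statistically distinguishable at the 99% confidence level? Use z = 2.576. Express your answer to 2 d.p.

19.44

Full-length reliability (Spearman-Brown) = 2(0.528)/(1+0.528) ≈ 0.69110
SEM = 9.60000 · √(1 − 0.69110) = 9.60000 · √0.30890 ≈ 9.60000 · 0.55579 ≈ 5.33557
SE_diff = √2 · SEM ≈ 7.54563
Minimum reliable difference = 2.576 · SE_diff ≈ 2.576 · 7.54563 ≈ 19.43754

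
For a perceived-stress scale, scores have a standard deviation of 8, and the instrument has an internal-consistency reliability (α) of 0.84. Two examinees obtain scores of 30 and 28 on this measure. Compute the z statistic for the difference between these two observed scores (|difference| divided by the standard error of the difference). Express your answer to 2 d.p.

0.44

SEM = 8.0000·√(1 − 0.8400) ≈ 3.2000
Standard error of the difference = 3.2000·√2 ≈ 4.5255
z = 2 / 4.5255 ≈ 0.4419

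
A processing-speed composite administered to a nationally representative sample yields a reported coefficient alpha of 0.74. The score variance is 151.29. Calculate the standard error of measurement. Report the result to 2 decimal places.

SD = √151.29 = 12.300
The standard error of measurement is 12.300×√(1 − 0.740) ≈ 12.300×0.510 ≈ 6.272.

6.27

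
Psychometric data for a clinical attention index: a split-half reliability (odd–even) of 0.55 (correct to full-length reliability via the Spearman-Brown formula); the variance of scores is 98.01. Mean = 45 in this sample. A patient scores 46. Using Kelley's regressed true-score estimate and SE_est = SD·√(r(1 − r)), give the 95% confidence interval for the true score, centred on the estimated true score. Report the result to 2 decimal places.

[36.90, 54.52]

SD = √98.01 ≈ 9.9000
r_full = 2·0.55 / (1 + 0.55) ≈ 0.7097
T̂ = 0.7097(46) + 0.2903(45) ≈ 45.7097
SE_est = SD · √(r(1 − r)) = 9.9000 · √0.2060 ≈ 9.9000 · 0.4539 ≈ 4.4937
CI = 45.7097 ± 1.96 · 4.4937 → [36.9020, 54.5174]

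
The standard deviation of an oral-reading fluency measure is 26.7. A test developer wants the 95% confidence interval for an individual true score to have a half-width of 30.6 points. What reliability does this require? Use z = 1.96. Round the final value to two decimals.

0.66

Required SEM = 30.6 / 1.96 ≈ 15.6122
Required reliability = 1 − (SEM/SD)² = 1 − 0.3419 ≈ 0.6581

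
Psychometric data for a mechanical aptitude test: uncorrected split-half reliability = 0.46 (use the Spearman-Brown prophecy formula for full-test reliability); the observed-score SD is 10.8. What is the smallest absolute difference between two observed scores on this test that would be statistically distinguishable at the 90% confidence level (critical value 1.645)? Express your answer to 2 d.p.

Spearman-Brown: r = 2(0.46) / (1 + 0.46) = 0.92000 / 1.46000 ≃ 0.63014
SEM = 10.80000*√(1 − 0.63014) ≃ 6.56817
Standard error of the difference = 6.56817·√2 ≃ 9.28879
Smallest detectable difference = 1.645*9.28879 ≃ 15.28006

15.28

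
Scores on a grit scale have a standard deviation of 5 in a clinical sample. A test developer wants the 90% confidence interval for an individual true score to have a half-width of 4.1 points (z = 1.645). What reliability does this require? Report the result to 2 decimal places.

0.75

SEM needed = half-width / z = 4.1/1.645 ≈ 2.492
r = 1 − (SEM / SD)² = 1 − (2.492 / 5)² ≈ 1 − 0.248 ≈ 0.752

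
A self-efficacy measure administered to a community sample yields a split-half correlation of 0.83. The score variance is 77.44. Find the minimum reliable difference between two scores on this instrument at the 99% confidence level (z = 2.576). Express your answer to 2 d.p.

9.77

σ = 77.44^(1/2) = 8.8000
Spearman-Brown: r = 2(0.83) / (1 + 0.83) = 1.6600 / 1.8300 ≈ 0.9071
The standard error of measurement is 8.8000×√(1 − 0.9071) ≈ 8.8000×0.3048 ≈ 2.6821.
SE_diff = √2 × SEM ≈ 3.7931
Smallest detectable difference = 2.576×3.7931 ≈ 9.7711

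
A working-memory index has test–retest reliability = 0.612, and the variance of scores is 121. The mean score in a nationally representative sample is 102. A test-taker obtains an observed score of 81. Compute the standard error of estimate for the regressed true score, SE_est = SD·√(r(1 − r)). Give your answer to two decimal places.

5.36

SD = √121 = 11.00000
SE_est = SD × √(r(1 − r)) = 11.00000 × √0.23746 ≈ 11.00000 × 0.48729 ≈ 5.36024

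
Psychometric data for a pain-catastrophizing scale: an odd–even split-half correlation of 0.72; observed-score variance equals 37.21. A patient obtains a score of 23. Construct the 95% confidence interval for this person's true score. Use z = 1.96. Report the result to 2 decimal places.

[18.18, 27.82]

σ = 37.21^(1/2) = 6.100
Spearman-Brown: r = 2(0.72) / (1 + 0.72) = 1.440 / 1.720 ≈ 0.837
The standard error of measurement is 6.100·√(1 − 0.837) ≈ 6.100·0.403 ≈ 2.461.
Margin = 1.96 · 2.461 ≈ 4.824
95% CI: 23 ± 4.824 = [18.176, 27.824]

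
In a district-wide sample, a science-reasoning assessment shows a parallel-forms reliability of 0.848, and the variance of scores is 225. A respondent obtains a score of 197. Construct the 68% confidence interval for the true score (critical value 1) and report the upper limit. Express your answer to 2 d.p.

202.85

SD = √225 = 15.0000
SEM = 15.0000 · √(1 − 0.8480) = 15.0000 · √0.1520 ≈ 15.0000 · 0.3899 ≈ 5.8481
Half-width = 1·5.8481 ≈ 5.8481
Upper limit = 197 + 5.8481 ≈ 202.8481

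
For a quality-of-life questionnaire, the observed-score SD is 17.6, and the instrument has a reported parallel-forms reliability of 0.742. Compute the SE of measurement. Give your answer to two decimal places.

8.94

SEM = 17.600 × √(1 − 0.742) = 17.600 × √0.258 ≈ 17.600 × 0.508 ≈ 8.940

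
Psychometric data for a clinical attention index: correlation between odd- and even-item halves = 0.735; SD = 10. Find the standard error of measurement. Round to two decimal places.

3.91

Spearman-Brown: r = 2(0.735) / (1 + 0.735) = 1.4700 / 1.7350 ≈ 0.8473
SEM = 10.0000 * √(1 − 0.8473) = 10.0000 * √0.1527 ≈ 10.0000 * 0.3908 ≈ 3.9082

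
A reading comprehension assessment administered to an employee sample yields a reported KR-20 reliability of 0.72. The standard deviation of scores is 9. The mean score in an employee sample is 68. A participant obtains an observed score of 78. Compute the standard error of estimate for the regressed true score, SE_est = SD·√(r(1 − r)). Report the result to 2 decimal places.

4.04

SE_est = 9.000·√[r(1 − r)] ≈ 4.041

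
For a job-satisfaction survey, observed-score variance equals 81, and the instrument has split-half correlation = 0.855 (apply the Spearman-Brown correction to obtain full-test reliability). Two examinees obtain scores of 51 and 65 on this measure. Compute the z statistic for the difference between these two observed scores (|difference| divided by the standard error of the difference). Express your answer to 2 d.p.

3.93

SD = √81 ≃ 9.00000
r_full = 2·0.855 / (1 + 0.855) ≃ 0.92183
The standard error of measurement is 9.00000*√(1 − 0.92183) ≃ 9.00000*0.27958 ≃ 2.51625.
SE_diff = √2 * SEM ≃ 3.55852
z = |51 − 65| / 3.55852 = 14 / 3.55852 ≃ 3.93422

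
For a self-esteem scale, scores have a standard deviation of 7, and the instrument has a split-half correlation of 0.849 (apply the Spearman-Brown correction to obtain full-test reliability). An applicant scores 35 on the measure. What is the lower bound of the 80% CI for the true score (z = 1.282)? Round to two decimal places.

32.44

r_full = 2·0.849 / (1 + 0.849) ≈ 0.918
SEM = 7.000 * √(1 − 0.918) = 7.000 * √0.082 ≈ 7.000 * 0.286 ≈ 2.000
1.282 * SEM ≈ 2.565
Lower bound: 35 − 2.565 = 32.435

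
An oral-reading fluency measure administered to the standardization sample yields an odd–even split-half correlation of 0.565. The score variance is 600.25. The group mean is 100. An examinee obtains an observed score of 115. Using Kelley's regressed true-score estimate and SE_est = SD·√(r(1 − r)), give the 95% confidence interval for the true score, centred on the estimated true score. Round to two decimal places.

SD = √600.25 ≃ 24.5000
Spearman-Brown: r = 2(0.565) / (1 + 0.565) = 1.1300 / 1.5650 ≃ 0.7220
Estimated true score = 0.7220×115 + (1 − 0.7220)×100 ≃ 110.8307
SE_est = 24.5000·√[r(1 − r)] ≃ 10.9758
CI = 110.8307 ± 1.96 × 10.9758 → [89.3181, 132.3432]

[89.32, 132.34]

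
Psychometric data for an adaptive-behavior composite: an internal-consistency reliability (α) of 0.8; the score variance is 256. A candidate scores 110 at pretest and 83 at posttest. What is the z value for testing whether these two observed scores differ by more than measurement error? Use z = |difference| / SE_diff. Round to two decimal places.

2.67

SD = √256 = 16.0000
SEM = 16.0000 × √(1 − 0.8000) = 16.0000 × √0.2000 ≃ 16.0000 × 0.4472 ≃ 7.1554
Standard error of the difference = 7.1554·√2 ≃ 10.1193
z = |110 − 83| / 10.1193 = 27 / 10.1193 ≃ 2.6682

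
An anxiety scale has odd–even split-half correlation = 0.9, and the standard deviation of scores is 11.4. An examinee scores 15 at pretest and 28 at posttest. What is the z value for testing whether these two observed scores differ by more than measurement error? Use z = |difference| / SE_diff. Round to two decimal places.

3.51

r_full = 2·0.9 / (1 + 0.9) ≈ 0.9474
SEM = 11.4000 × √(1 − 0.9474) = 11.4000 × √0.0526 ≈ 11.4000 × 0.2294 ≈ 2.6153
SE_diff = SEM × √2 ≈ 2.6153 × 1.4142 ≈ 3.6986
z = 13 / 3.6986 ≈ 3.5148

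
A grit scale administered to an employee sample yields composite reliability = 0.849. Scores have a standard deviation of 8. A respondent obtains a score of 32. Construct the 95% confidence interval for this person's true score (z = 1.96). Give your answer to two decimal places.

[25.91, 38.09]

SEM = 8.0000 × √(1 − 0.8490) = 8.0000 × √0.1510 ≈ 8.0000 × 0.3886 ≈ 3.1087
Half-width = 1.96×3.1087 ≈ 6.0930
95% CI: 32 ± 6.0930 = [25.9070, 38.0930]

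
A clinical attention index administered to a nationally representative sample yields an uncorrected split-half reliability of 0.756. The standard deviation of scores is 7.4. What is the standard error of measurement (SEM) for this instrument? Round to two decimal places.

2.76

Full-length reliability (Spearman-Brown) = 2(0.756)/(1+0.756) ≈ 0.861
SEM = 7.400 * √(1 − 0.861) = 7.400 * √0.139 ≈ 7.400 * 0.373 ≈ 2.758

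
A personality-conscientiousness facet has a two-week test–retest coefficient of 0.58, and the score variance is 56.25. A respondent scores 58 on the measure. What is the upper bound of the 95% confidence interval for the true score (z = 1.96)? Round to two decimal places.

67.53

SD = √56.25 = 7.5000
SEM = 7.5000 · √(1 − 0.5800) = 7.5000 · √0.4200 ≃ 7.5000 · 0.6481 ≃ 4.8606
Half-width = 1.96·4.8606 ≃ 9.5267
Upper bound: 58 + 9.5267 = 67.5267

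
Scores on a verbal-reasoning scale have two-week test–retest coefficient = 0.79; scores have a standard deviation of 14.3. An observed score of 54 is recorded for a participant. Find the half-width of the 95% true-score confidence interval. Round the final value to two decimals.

12.84

SEM = 14.3000×√(1 − 0.7900) ≈ 6.5531
Margin = 1.96 × 6.5531 ≈ 12.8440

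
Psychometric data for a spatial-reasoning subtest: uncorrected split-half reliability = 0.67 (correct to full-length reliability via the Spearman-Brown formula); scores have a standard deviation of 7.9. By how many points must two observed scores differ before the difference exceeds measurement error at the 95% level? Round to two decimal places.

9.73

r_full = 2·0.67 / (1 + 0.67) ≃ 0.80240
SEM = 7.90000 · √(1 − 0.80240) = 7.90000 · √0.19760 ≃ 7.90000 · 0.44453 ≃ 3.51177
Standard error of the difference = 3.51177·√2 ≃ 4.96639
Minimum reliable difference = 1.96 · SE_diff ≃ 1.96 · 4.96639 ≃ 9.73412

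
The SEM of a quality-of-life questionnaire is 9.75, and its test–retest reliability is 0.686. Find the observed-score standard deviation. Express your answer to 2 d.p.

SD = SEM / √(1 − r) = 9.75 / √0.3140 ≈ 9.75 / 0.5604 ≈ 17.3996

17.40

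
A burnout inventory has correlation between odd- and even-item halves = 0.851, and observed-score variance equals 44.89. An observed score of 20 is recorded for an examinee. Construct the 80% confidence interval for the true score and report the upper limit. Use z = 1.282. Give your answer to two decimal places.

22.44

SD = √44.89 ≈ 6.7000
Spearman-Brown: r = 2(0.851) / (1 + 0.851) = 1.7020 / 1.8510 ≈ 0.9195
SEM = 6.7000 · √(1 − 0.9195) = 6.7000 · √0.0805 ≈ 6.7000 · 0.2837 ≈ 1.9009
1.282 · SEM ≈ 2.4370
Upper limit = 20 + 2.4370 ≈ 22.4370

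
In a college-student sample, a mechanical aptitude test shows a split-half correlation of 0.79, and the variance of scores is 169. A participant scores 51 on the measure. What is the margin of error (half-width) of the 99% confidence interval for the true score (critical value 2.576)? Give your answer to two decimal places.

SD = √169 ≈ 13.000
Full-length reliability (Spearman-Brown) = 2(0.79)/(1+0.79) ≈ 0.883
SEM = 13.000 * √(1 − 0.883) = 13.000 * √0.117 ≈ 13.000 * 0.343 ≈ 4.453
2.576 * SEM ≈ 11.470

11.47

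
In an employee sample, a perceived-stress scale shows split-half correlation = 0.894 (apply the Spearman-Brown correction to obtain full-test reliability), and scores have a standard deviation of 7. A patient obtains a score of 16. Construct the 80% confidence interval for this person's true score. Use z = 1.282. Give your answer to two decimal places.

r_full = 2·0.894 / (1 + 0.894) ≃ 0.944
SEM = 7.000 · √(1 − 0.944) = 7.000 · √0.056 ≃ 7.000 · 0.237 ≃ 1.656
Margin = 1.282 · 1.656 ≃ 2.123
80% CI: 16 ± 2.123 = [13.877, 18.123]

[13.88, 18.12]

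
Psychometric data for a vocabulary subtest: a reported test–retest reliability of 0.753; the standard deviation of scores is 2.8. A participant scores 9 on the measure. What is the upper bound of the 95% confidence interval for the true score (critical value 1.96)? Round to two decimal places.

11.73

The standard error of measurement is 2.80000·√(1 − 0.75300) ≈ 2.80000·0.49699 ≈ 1.39157.
Half-width = 1.96·1.39157 ≈ 2.72749
Upper limit = 9 + 2.72749 ≈ 11.72749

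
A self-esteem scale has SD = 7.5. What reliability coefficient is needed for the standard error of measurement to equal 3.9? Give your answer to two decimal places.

Required reliability = 1 − (SEM/SD)² = 1 − 0.2704 ≃ 0.7296

0.73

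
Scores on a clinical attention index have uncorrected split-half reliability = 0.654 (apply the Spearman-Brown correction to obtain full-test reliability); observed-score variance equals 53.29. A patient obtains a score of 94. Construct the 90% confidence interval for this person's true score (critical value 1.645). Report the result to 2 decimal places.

[88.51, 99.49]

SD = √53.29 ≈ 7.30000
Full-length reliability (Spearman-Brown) = 2(0.654)/(1+0.654) ≈ 0.79081
SEM = 7.30000*√(1 − 0.79081) ≈ 3.33882
Half-width = 1.645*3.33882 ≈ 5.49236
90% CI: 94 ± 5.49236 = [88.50764, 99.49236]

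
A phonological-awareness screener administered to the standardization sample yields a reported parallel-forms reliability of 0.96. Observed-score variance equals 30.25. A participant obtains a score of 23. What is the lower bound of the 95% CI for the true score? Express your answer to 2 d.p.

SD = √30.25 ≈ 5.500
SEM = 5.500 * √(1 − 0.960) = 5.500 * √0.040 ≈ 5.500 * 0.200 ≈ 1.100
Half-width = 1.96*1.100 ≈ 2.156
Lower limit = 23 − 2.156 ≈ 20.844

20.84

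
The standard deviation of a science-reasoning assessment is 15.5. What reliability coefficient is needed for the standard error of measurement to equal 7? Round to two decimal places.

0.80

r = 1 − (7.000/15.5)² ≈ 1 − 0.204 ≈ 0.796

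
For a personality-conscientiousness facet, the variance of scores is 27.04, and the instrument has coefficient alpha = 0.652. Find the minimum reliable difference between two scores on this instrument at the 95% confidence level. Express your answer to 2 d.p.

SD = √27.04 ≈ 5.2000
The standard error of measurement is 5.2000×√(1 − 0.6520) ≈ 5.2000×0.5899 ≈ 3.0676.
SE_diff = SEM × √2 ≈ 3.0676 × 1.4142 ≈ 4.3382
Minimum reliable difference = 1.96 × SE_diff ≈ 1.96 × 4.3382 ≈ 8.5028

8.50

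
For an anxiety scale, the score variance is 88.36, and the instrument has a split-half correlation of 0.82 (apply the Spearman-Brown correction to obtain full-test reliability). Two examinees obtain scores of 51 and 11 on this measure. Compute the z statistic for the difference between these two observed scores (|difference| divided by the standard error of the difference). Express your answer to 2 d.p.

SD = √88.36 = 9.400
Full-length reliability (Spearman-Brown) = 2(0.82)/(1+0.82) ≈ 0.901
The standard error of measurement is 9.400·√(1 − 0.901) ≈ 9.400·0.314 ≈ 2.956.
SE_diff = √2 · SEM ≈ 4.181
z = 40 / 4.181 ≈ 9.568

9.57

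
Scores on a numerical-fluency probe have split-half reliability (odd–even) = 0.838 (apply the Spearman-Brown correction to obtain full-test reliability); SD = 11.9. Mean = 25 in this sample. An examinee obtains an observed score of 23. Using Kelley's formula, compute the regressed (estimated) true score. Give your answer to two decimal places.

Spearman-Brown: r = 2(0.838) / (1 + 0.838) = 1.676 / 1.838 ≈ 0.912
Estimated true score = 0.912·23 + (1 − 0.912)·25 ≈ 23.176

23.18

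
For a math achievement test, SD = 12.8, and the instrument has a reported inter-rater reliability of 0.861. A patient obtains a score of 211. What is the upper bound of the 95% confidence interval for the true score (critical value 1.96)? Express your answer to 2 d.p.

SEM = 12.80000×√(1 − 0.86100) ≈ 4.77219
Half-width = 1.96×4.77219 ≈ 9.35348
Upper limit = 211 + 9.35348 ≈ 220.35348

220.35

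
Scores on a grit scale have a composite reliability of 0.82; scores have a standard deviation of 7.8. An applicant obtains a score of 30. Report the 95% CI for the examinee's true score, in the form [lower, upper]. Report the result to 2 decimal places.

The standard error of measurement is 7.800*√(1 − 0.820) ≈ 7.800*0.424 ≈ 3.309.
Margin = 1.96 * 3.309 ≈ 6.486
Interval: (23.514, 36.486)

[23.51, 36.49]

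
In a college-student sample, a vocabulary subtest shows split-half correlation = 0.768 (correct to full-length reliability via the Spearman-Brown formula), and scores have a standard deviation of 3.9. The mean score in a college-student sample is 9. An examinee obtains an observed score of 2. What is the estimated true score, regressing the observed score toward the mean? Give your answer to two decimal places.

Full-length reliability (Spearman-Brown) = 2(0.768)/(1+0.768) ≈ 0.869
T̂ = r·X + (1 − r)·M = 0.869×2 + 0.131×9 ≈ 1.738 + 1.181 ≈ 2.919

2.92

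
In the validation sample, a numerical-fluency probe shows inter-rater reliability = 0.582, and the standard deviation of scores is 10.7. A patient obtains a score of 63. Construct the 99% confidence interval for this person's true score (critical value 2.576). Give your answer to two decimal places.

[45.18, 80.82]

SEM = 10.7000 × √(1 − 0.5820) = 10.7000 × √0.4180 ≈ 10.7000 × 0.6465 ≈ 6.9179
Half-width = 2.576×6.9179 ≈ 17.8204
CI = 63 ± 17.8204 → [45.1796, 80.8204]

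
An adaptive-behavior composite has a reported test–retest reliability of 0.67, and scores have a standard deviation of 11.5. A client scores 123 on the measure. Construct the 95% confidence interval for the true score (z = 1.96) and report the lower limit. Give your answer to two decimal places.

110.05

SEM = 11.5000*√(1 − 0.6700) ≃ 6.6062
Margin = 1.96 * 6.6062 ≃ 12.9482
Lower limit = 123 − 12.9482 ≃ 110.0518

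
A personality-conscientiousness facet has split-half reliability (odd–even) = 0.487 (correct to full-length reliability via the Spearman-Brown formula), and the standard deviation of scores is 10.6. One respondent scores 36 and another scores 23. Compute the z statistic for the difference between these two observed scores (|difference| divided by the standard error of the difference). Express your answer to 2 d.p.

r_full = 2·0.487 / (1 + 0.487) ≈ 0.65501
SEM = 10.60000 · √(1 − 0.65501) = 10.60000 · √0.34499 ≈ 10.60000 · 0.58736 ≈ 6.22600
Standard error of the difference = 6.22600·√2 ≈ 8.80489
z = 13 / 8.80489 ≈ 1.47645

1.48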